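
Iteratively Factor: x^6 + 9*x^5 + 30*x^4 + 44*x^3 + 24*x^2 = (x + 2)*(x^5 + 7*x^4 + 16*x^3 + 12*x^2) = (x + 2)^2*(x^4 + 5*x^3 + 6*x^2) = x*(x + 2)^2*(x^3 + 5*x^2 + 6*x) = x*(x + 2)^2*(x + 3)*(x^2 + 2*x) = x*(x + 2)^3*(x + 3)*(x)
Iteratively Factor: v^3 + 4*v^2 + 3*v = (v + 3)*(v^2 + v) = v*(v + 3)*(v + 1)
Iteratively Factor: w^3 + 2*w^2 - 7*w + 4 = (w + 4)*(w^2 - 2*w + 1) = (w - 1)*(w + 4)*(w - 1)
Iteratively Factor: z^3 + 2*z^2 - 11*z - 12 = (z - 3)*(z^2 + 5*z + 4) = (z - 3)*(z + 4)*(z + 1)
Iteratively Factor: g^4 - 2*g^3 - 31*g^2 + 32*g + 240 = (g + 3)*(g^3 - 5*g^2 - 16*g + 80) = (g + 3)*(g + 4)*(g^2 - 9*g + 20) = (g - 4)*(g + 3)*(g + 4)*(g - 5)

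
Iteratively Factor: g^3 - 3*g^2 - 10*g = (g)*(g^2 - 3*g - 10) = g*(g + 2)*(g - 5)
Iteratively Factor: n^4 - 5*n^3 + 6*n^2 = (n)*(n^3 - 5*n^2 + 6*n) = n^2*(n^2 - 5*n + 6) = n^2*(n - 3)*(n - 2)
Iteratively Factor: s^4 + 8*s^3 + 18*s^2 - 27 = (s - 1)*(s^3 + 9*s^2 + 27*s + 27) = (s - 1)*(s + 3)*(s^2 + 6*s + 9) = (s - 1)*(s + 3)^2*(s + 3)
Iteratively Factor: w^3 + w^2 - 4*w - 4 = (w + 2)*(w^2 - w - 2) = (w + 1)*(w + 2)*(w - 2)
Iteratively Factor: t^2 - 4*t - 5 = (t + 1)*(t - 5)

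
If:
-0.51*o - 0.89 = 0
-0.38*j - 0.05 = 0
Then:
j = -0.13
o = -1.75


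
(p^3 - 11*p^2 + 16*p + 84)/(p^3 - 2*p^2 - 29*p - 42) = (p - 6)/(p + 3)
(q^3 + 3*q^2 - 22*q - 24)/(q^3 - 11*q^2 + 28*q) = (q^2 + 7*q + 6)/(q*(q - 7))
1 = 1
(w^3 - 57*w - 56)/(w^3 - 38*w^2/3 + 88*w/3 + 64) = 3*(w^2 + 8*w + 7)/(3*w^2 - 14*w - 24)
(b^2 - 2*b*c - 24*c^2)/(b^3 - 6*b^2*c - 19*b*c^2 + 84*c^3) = (b - 6*c)/(b^2 - 10*b*c + 21*c^2)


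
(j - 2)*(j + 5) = j^2 + 3*j - 10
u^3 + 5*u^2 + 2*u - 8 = (u - 1)*(u + 2)*(u + 4)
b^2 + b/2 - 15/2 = (b - 5/2)*(b + 3)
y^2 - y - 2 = (y - 2)*(y + 1)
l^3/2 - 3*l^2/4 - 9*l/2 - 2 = (l/2 + 1)*(l - 4)*(l + 1/2)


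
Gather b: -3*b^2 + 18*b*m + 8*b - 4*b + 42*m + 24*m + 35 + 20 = -3*b^2 + b*(18*m + 4) + 66*m + 55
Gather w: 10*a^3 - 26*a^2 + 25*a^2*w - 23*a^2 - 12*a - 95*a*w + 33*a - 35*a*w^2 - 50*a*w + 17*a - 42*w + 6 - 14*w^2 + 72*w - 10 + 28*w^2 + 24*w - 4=10*a^3 - 49*a^2 + 38*a + w^2*(14 - 35*a) + w*(25*a^2 - 145*a + 54) - 8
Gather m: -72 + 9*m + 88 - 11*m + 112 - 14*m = 128 - 16*m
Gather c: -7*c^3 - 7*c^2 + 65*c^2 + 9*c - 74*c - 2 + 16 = -7*c^3 + 58*c^2 - 65*c + 14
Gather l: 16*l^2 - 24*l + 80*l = 16*l^2 + 56*l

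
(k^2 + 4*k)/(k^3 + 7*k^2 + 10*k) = (k + 4)/(k^2 + 7*k + 10)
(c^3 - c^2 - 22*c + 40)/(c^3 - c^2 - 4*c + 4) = (c^2 + c - 20)/(c^2 + c - 2)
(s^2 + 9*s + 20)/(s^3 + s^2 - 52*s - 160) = 1/(s - 8)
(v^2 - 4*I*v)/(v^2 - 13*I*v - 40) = v*(-v + 4*I)/(-v^2 + 13*I*v + 40)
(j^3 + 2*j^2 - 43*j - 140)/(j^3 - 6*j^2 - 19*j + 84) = (j + 5)/(j - 3)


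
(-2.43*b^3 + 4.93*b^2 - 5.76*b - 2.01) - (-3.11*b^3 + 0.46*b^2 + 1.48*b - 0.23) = 0.68*b^3 + 4.47*b^2 - 7.24*b - 1.78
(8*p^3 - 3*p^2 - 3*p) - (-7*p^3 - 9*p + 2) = 15*p^3 - 3*p^2 + 6*p - 2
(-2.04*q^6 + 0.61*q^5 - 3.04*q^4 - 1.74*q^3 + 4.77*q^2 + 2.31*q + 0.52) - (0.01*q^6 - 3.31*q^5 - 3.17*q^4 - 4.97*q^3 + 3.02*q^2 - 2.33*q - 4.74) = -2.05*q^6 + 3.92*q^5 + 0.13*q^4 + 3.23*q^3 + 1.75*q^2 + 4.64*q + 5.26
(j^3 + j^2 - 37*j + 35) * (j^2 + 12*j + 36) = j^5 + 13*j^4 + 11*j^3 - 373*j^2 - 912*j + 1260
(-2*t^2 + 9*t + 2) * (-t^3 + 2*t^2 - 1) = 2*t^5 - 13*t^4 + 16*t^3 + 6*t^2 - 9*t - 2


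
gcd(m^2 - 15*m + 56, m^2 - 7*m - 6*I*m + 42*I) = m - 7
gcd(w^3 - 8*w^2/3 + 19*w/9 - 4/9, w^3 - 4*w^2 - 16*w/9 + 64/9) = w - 4/3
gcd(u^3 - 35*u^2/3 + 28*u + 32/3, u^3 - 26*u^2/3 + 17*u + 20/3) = u^2 - 11*u/3 - 4/3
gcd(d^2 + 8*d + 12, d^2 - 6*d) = 1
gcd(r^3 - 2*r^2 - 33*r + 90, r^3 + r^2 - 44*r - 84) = r + 6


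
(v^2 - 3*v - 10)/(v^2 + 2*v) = (v - 5)/v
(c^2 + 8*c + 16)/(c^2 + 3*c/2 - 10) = 2*(c + 4)/(2*c - 5)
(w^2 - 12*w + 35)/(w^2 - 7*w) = (w - 5)/w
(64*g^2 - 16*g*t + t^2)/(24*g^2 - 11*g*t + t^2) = (-8*g + t)/(-3*g + t)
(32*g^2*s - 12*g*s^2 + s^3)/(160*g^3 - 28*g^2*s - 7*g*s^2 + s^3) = s/(5*g + s)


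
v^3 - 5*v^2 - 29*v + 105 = (v - 7)*(v - 3)*(v + 5)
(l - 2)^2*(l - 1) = l^3 - 5*l^2 + 8*l - 4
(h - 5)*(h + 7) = h^2 + 2*h - 35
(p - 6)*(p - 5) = p^2 - 11*p + 30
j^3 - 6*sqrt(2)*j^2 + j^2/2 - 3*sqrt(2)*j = j*(j + 1/2)*(j - 6*sqrt(2))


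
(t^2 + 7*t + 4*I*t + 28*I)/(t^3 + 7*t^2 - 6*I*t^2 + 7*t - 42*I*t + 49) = (t + 4*I)/(t^2 - 6*I*t + 7)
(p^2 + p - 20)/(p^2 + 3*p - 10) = (p - 4)/(p - 2)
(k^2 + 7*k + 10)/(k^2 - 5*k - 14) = (k + 5)/(k - 7)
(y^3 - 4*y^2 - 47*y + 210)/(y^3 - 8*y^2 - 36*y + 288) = (y^2 + 2*y - 35)/(y^2 - 2*y - 48)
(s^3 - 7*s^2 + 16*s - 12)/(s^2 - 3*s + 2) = (s^2 - 5*s + 6)/(s - 1)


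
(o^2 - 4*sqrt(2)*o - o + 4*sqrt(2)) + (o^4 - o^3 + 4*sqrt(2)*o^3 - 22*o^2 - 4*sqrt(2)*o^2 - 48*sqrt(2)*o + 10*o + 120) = o^4 - o^3 + 4*sqrt(2)*o^3 - 21*o^2 - 4*sqrt(2)*o^2 - 52*sqrt(2)*o + 9*o + 4*sqrt(2) + 120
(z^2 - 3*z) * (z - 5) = z^3 - 8*z^2 + 15*z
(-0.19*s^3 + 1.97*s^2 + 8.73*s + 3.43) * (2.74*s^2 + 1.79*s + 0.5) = -0.5206*s^5 + 5.0577*s^4 + 27.3515*s^3 + 26.0099*s^2 + 10.5047*s + 1.715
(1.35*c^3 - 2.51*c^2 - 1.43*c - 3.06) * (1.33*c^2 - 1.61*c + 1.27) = 1.7955*c^5 - 5.5118*c^4 + 3.8537*c^3 - 4.9552*c^2 + 3.1105*c - 3.8862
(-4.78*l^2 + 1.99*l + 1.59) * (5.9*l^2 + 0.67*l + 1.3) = -28.202*l^4 + 8.5384*l^3 + 4.5003*l^2 + 3.6523*l + 2.067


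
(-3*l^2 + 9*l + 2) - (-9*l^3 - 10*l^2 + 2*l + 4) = 9*l^3 + 7*l^2 + 7*l - 2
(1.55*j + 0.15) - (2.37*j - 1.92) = 2.07 - 0.82*j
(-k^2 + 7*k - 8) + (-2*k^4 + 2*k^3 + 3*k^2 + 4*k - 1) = -2*k^4 + 2*k^3 + 2*k^2 + 11*k - 9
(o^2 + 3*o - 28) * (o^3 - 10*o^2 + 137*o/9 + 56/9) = o^5 - 7*o^4 - 385*o^3/9 + 2987*o^2/9 - 3668*o/9 - 1568/9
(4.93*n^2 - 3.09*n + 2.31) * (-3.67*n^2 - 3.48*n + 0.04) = -18.0931*n^4 - 5.8161*n^3 + 2.4727*n^2 - 8.1624*n + 0.0924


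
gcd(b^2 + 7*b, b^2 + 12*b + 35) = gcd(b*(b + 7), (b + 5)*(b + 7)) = b + 7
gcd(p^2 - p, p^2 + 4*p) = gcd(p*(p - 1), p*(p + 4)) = p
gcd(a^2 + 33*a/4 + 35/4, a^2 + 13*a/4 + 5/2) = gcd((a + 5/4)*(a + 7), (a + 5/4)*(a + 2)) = a + 5/4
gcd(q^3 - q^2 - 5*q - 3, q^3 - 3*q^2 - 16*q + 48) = q - 3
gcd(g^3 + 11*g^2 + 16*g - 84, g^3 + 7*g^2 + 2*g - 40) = g - 2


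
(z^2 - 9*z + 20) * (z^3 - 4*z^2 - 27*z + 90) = z^5 - 13*z^4 + 29*z^3 + 253*z^2 - 1350*z + 1800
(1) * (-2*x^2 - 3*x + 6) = -2*x^2 - 3*x + 6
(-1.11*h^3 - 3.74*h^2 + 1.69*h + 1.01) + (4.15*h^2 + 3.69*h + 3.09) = -1.11*h^3 + 0.41*h^2 + 5.38*h + 4.1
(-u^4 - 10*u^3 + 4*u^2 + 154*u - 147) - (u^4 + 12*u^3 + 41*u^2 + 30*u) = -2*u^4 - 22*u^3 - 37*u^2 + 124*u - 147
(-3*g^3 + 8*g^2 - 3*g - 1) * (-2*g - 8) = 6*g^4 + 8*g^3 - 58*g^2 + 26*g + 8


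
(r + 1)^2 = r^2 + 2*r + 1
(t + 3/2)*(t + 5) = t^2 + 13*t/2 + 15/2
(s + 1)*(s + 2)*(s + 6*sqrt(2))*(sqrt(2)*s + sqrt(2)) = sqrt(2)*s^4 + 4*sqrt(2)*s^3 + 12*s^3 + 5*sqrt(2)*s^2 + 48*s^2 + 2*sqrt(2)*s + 60*s + 24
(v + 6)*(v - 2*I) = v^2 + 6*v - 2*I*v - 12*I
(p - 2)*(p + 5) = p^2 + 3*p - 10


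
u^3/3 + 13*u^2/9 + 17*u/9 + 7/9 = (u/3 + 1/3)*(u + 1)*(u + 7/3)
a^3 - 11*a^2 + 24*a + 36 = (a - 6)^2*(a + 1)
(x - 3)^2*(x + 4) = x^3 - 2*x^2 - 15*x + 36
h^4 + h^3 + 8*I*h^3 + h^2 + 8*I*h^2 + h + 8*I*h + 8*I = (h + 1)*(h - I)*(h + I)*(h + 8*I)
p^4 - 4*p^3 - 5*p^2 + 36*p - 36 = (p - 3)*(p - 2)^2*(p + 3)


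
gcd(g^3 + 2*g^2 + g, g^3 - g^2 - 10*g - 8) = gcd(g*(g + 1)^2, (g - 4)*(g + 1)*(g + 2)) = g + 1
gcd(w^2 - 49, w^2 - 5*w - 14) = w - 7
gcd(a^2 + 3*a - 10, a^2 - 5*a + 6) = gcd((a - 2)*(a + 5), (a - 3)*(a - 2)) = a - 2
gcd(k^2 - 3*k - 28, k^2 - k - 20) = k + 4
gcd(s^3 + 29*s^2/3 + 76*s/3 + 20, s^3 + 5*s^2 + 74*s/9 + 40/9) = s^2 + 11*s/3 + 10/3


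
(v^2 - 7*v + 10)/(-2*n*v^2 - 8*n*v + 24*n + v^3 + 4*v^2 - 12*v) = (v - 5)/(-2*n*v - 12*n + v^2 + 6*v)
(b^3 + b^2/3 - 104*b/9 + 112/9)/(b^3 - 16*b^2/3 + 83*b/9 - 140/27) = 3*(b + 4)/(3*b - 5)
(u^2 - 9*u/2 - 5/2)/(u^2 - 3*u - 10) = (u + 1/2)/(u + 2)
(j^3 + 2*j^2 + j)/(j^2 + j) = j + 1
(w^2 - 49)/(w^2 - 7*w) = (w + 7)/w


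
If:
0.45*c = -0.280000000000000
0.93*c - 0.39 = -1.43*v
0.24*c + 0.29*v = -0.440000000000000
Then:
No Solution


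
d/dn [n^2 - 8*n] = 2*n - 8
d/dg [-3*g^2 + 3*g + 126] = 3 - 6*g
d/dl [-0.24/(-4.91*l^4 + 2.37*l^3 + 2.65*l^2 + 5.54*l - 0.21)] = (-4.7136*l^3 + 1.7064*l^2 + 1.272*l + 1.3296)/(-4.91*l^4 + 2.37*l^3 + 2.65*l^2 + 5.54*l - 0.21)^2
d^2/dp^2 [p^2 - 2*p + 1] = 2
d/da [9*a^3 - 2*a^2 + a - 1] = 27*a^2 - 4*a + 1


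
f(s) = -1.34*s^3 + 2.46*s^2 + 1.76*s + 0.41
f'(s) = -4.02*s^2 + 4.92*s + 1.76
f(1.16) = 3.67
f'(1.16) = 2.06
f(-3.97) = 116.04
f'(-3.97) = -81.13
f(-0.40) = 0.19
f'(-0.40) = -0.85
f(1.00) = 3.29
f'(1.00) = 2.66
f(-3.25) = 66.67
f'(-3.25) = -56.69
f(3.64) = -25.22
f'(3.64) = -33.59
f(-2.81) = 44.62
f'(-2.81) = -43.81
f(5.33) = -123.23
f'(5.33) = -86.22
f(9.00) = -761.35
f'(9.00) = -279.58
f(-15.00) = 5050.01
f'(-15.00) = -976.54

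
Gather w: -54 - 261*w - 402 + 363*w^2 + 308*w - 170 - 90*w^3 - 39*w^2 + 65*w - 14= -90*w^3 + 324*w^2 + 112*w - 640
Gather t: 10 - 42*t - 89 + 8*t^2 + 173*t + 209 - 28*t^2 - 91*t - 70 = -20*t^2 + 40*t + 60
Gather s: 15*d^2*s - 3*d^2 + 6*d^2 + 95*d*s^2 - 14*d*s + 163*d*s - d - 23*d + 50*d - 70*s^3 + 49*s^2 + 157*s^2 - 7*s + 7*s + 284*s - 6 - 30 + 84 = 3*d^2 + 26*d - 70*s^3 + s^2*(95*d + 206) + s*(15*d^2 + 149*d + 284) + 48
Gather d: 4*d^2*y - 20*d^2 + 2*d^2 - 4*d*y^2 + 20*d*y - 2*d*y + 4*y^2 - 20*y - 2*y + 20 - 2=d^2*(4*y - 18) + d*(-4*y^2 + 18*y) + 4*y^2 - 22*y + 18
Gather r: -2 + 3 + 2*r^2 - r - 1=2*r^2 - r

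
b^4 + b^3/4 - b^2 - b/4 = b*(b - 1)*(b + 1/4)*(b + 1)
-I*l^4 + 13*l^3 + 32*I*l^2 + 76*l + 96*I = (l - 2*I)*(l + 6*I)*(l + 8*I)*(-I*l + 1)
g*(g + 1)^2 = g^3 + 2*g^2 + g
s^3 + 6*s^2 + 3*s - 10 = (s - 1)*(s + 2)*(s + 5)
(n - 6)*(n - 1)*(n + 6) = n^3 - n^2 - 36*n + 36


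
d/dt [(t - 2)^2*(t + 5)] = (t - 2)*(3*t + 8)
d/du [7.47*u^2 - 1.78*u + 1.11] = 14.94*u - 1.78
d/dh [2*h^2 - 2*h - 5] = 4*h - 2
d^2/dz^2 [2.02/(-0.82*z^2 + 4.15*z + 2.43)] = (-2.716496*z^2 + 13.74812*z + 2.02*(1.64*z - 4.15)*(3.28*z - 8.3) + 8.050104)/(-0.82*z^2 + 4.15*z + 2.43)^3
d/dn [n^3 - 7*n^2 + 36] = n*(3*n - 14)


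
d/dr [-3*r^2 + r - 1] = 1 - 6*r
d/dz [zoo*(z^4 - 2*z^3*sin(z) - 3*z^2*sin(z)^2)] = zoo*z*(z^2*cos(z) + z^2 + z*sin(z) + z*sin(2*z)/2 + sin(z)^2)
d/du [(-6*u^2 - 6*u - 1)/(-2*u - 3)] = 4*(3*u^2 + 9*u + 4)/(4*u^2 + 12*u + 9)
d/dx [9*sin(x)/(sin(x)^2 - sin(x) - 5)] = 9*(cos(x)^2 - 6)*cos(x)/(sin(x) + cos(x)^2 + 4)^2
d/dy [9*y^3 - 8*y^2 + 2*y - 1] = 27*y^2 - 16*y + 2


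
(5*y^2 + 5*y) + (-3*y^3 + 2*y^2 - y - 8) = -3*y^3 + 7*y^2 + 4*y - 8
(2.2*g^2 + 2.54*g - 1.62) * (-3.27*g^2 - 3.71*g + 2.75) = -7.194*g^4 - 16.4678*g^3 + 1.924*g^2 + 12.9952*g - 4.455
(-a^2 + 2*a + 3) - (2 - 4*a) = -a^2 + 6*a + 1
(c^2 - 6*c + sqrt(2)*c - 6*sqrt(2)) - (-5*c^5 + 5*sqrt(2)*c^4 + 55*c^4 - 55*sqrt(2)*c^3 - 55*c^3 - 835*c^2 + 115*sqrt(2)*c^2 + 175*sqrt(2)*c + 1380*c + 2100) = 5*c^5 - 55*c^4 - 5*sqrt(2)*c^4 + 55*c^3 + 55*sqrt(2)*c^3 - 115*sqrt(2)*c^2 + 836*c^2 - 1386*c - 174*sqrt(2)*c - 2100 - 6*sqrt(2)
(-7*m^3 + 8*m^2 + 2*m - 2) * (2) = -14*m^3 + 16*m^2 + 4*m - 4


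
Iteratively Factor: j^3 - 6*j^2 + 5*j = (j - 1)*(j^2 - 5*j) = j*(j - 1)*(j - 5)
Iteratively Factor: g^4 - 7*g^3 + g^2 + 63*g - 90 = (g + 3)*(g^3 - 10*g^2 + 31*g - 30) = (g - 2)*(g + 3)*(g^2 - 8*g + 15) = (g - 5)*(g - 2)*(g + 3)*(g - 3)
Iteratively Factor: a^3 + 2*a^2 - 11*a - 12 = (a + 1)*(a^2 + a - 12) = (a + 1)*(a + 4)*(a - 3)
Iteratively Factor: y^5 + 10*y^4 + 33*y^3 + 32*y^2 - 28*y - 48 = (y + 2)*(y^4 + 8*y^3 + 17*y^2 - 2*y - 24) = (y + 2)^2*(y^3 + 6*y^2 + 5*y - 12) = (y - 1)*(y + 2)^2*(y^2 + 7*y + 12) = (y - 1)*(y + 2)^2*(y + 3)*(y + 4)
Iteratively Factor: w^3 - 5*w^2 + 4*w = (w - 1)*(w^2 - 4*w) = w*(w - 1)*(w - 4)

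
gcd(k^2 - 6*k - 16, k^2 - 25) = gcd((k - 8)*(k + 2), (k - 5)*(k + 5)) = 1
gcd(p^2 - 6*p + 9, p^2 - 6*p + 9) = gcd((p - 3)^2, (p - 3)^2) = p^2 - 6*p + 9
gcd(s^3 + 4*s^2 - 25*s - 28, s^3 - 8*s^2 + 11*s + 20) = s^2 - 3*s - 4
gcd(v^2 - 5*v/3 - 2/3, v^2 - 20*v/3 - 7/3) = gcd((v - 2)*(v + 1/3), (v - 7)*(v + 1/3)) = v + 1/3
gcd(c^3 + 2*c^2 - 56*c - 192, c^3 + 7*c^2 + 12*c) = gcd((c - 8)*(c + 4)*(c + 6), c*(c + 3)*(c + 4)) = c + 4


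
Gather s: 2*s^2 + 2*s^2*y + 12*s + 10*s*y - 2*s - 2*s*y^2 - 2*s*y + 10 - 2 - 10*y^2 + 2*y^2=s^2*(2*y + 2) + s*(-2*y^2 + 8*y + 10) - 8*y^2 + 8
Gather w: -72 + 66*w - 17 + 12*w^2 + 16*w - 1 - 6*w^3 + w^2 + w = -6*w^3 + 13*w^2 + 83*w - 90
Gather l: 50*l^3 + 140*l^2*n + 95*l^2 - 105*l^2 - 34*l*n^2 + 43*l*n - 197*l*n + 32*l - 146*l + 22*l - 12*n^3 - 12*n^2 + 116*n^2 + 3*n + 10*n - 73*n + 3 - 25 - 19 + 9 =50*l^3 + l^2*(140*n - 10) + l*(-34*n^2 - 154*n - 92) - 12*n^3 + 104*n^2 - 60*n - 32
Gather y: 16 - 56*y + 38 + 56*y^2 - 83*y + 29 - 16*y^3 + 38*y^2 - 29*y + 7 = -16*y^3 + 94*y^2 - 168*y + 90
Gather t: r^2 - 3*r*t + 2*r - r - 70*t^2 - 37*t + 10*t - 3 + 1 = r^2 + r - 70*t^2 + t*(-3*r - 27) - 2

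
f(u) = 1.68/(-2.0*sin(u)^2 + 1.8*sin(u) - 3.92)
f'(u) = 1.68*(4.0*sin(u)*cos(u) - 1.8*cos(u))/(-2.0*sin(u)^2 + 1.8*sin(u) - 3.92)^2 = (6.72*sin(u) - 3.024)*cos(u)/(2.0*sin(u)^2 - 1.8*sin(u) + 3.92)^2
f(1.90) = -0.42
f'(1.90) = -0.07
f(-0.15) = -0.40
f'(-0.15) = -0.22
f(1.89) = -0.42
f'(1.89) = -0.07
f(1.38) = -0.41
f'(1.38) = 0.04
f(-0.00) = -0.43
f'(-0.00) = -0.20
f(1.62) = -0.41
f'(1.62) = -0.01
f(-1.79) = -0.22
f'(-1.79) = 0.04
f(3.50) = -0.35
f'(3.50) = 0.22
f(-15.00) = -0.28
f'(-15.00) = 0.16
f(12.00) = -0.31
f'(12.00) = -0.19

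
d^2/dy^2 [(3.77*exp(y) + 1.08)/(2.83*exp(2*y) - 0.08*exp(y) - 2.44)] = (30.193553*exp(4*y) + 35.451976*exp(3*y) + 155.462088*exp(2*y) + 29.101472*exp(y) + 22.234256)*exp(y)/(22.665187*exp(6*y) - 1.922136*exp(5*y) - 58.570812*exp(4*y) + 3.313984*exp(3*y) + 50.499216*exp(2*y) - 1.428864*exp(y) - 14.526784)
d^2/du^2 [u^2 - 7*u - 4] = 2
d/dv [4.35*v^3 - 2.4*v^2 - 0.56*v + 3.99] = 13.05*v^2 - 4.8*v - 0.56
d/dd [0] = 0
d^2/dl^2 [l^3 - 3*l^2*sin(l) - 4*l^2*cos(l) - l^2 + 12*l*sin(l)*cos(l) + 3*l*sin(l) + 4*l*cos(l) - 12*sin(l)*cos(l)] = 3*l^2*sin(l) + 4*l^2*cos(l) + 13*l*sin(l) - 24*l*sin(2*l) - 16*l*cos(l) + 6*l - 14*sin(l) + 24*sqrt(2)*sin(2*l + pi/4) - 2*cos(l) - 2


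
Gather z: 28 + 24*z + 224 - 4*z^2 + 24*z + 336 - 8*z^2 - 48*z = 588 - 12*z^2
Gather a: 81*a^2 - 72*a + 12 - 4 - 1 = 81*a^2 - 72*a + 7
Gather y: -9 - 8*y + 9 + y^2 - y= y^2 - 9*y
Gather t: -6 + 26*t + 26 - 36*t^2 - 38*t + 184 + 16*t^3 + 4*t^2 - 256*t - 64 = 16*t^3 - 32*t^2 - 268*t + 140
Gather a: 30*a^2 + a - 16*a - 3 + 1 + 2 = 30*a^2 - 15*a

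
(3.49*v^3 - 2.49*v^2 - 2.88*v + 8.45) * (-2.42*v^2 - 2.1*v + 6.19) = -8.4458*v^5 - 1.3032*v^4 + 33.8017*v^3 - 29.8141*v^2 - 35.5722*v + 52.3055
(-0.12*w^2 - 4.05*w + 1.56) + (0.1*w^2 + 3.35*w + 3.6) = -0.02*w^2 - 0.7*w + 5.16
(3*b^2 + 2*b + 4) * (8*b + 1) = 24*b^3 + 19*b^2 + 34*b + 4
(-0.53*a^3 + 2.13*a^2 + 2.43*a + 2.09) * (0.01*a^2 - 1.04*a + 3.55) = -0.0053*a^5 + 0.5725*a^4 - 4.0724*a^3 + 5.0552*a^2 + 6.4529*a + 7.4195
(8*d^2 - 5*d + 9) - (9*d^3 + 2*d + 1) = -9*d^3 + 8*d^2 - 7*d + 8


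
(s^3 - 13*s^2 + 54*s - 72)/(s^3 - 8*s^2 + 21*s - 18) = (s^2 - 10*s + 24)/(s^2 - 5*s + 6)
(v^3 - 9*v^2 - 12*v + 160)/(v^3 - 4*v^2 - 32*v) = (v - 5)/v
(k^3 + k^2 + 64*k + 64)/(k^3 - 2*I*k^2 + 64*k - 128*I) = (k + 1)/(k - 2*I)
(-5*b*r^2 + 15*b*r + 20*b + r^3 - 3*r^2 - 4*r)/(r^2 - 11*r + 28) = (-5*b*r - 5*b + r^2 + r)/(r - 7)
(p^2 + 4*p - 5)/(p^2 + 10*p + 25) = (p - 1)/(p + 5)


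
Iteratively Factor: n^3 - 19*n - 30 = (n - 5)*(n^2 + 5*n + 6) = (n - 5)*(n + 2)*(n + 3)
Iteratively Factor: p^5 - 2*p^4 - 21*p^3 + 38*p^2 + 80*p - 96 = (p - 1)*(p^4 - p^3 - 22*p^2 + 16*p + 96) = (p - 4)*(p - 1)*(p^3 + 3*p^2 - 10*p - 24) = (p - 4)*(p - 1)*(p + 2)*(p^2 + p - 12) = (p - 4)*(p - 3)*(p - 1)*(p + 2)*(p + 4)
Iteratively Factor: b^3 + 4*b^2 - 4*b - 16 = (b + 2)*(b^2 + 2*b - 8) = (b + 2)*(b + 4)*(b - 2)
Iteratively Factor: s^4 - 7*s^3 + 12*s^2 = (s - 4)*(s^3 - 3*s^2) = s*(s - 4)*(s^2 - 3*s) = s^2*(s - 4)*(s - 3)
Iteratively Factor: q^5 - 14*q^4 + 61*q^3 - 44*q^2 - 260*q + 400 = (q - 5)*(q^4 - 9*q^3 + 16*q^2 + 36*q - 80) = (q - 5)*(q - 2)*(q^3 - 7*q^2 + 2*q + 40) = (q - 5)*(q - 4)*(q - 2)*(q^2 - 3*q - 10) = (q - 5)^2*(q - 4)*(q - 2)*(q + 2)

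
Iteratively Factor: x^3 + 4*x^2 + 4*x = (x)*(x^2 + 4*x + 4) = x*(x + 2)*(x + 2)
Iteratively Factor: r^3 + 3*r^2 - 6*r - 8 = (r - 2)*(r^2 + 5*r + 4) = (r - 2)*(r + 4)*(r + 1)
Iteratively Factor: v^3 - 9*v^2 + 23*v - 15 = (v - 5)*(v^2 - 4*v + 3) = (v - 5)*(v - 3)*(v - 1)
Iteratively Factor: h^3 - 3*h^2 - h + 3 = (h - 1)*(h^2 - 2*h - 3) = (h - 3)*(h - 1)*(h + 1)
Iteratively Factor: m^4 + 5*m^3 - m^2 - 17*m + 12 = (m + 4)*(m^3 + m^2 - 5*m + 3) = (m - 1)*(m + 4)*(m^2 + 2*m - 3) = (m - 1)^2*(m + 4)*(m + 3)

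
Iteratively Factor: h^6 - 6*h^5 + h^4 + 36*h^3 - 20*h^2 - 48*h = (h + 2)*(h^5 - 8*h^4 + 17*h^3 + 2*h^2 - 24*h) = (h - 4)*(h + 2)*(h^4 - 4*h^3 + h^2 + 6*h) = (h - 4)*(h - 2)*(h + 2)*(h^3 - 2*h^2 - 3*h) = (h - 4)*(h - 3)*(h - 2)*(h + 2)*(h^2 + h) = h*(h - 4)*(h - 3)*(h - 2)*(h + 2)*(h + 1)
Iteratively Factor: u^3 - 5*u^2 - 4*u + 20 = (u - 5)*(u^2 - 4) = (u - 5)*(u - 2)*(u + 2)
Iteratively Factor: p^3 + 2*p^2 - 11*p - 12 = (p + 4)*(p^2 - 2*p - 3) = (p + 1)*(p + 4)*(p - 3)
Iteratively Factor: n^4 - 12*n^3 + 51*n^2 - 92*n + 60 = (n - 5)*(n^3 - 7*n^2 + 16*n - 12) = (n - 5)*(n - 2)*(n^2 - 5*n + 6) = (n - 5)*(n - 3)*(n - 2)*(n - 2)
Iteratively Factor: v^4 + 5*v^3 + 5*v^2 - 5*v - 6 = (v + 1)*(v^3 + 4*v^2 + v - 6) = (v + 1)*(v + 3)*(v^2 + v - 2) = (v - 1)*(v + 1)*(v + 3)*(v + 2)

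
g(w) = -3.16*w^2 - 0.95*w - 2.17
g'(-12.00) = 74.89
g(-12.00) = -445.81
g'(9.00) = -57.83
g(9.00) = -266.68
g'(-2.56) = 15.23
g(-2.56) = -20.45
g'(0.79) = -5.94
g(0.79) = -4.89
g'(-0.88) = 4.61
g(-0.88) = -3.78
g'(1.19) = -8.47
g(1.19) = -7.78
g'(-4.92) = 30.14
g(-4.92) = -73.99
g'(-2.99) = 17.95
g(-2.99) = -27.58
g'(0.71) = -5.44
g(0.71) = -4.44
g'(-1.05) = 5.69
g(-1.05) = -4.66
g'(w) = -6.32*w - 0.95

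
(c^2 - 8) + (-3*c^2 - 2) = -2*c^2 - 10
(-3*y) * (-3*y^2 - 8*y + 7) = 9*y^3 + 24*y^2 - 21*y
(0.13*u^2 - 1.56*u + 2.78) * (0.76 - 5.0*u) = -0.65*u^3 + 7.8988*u^2 - 15.0856*u + 2.1128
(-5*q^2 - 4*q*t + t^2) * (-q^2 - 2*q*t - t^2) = 5*q^4 + 14*q^3*t + 12*q^2*t^2 + 2*q*t^3 - t^4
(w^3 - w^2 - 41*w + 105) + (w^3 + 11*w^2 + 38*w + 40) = 2*w^3 + 10*w^2 - 3*w + 145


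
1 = 1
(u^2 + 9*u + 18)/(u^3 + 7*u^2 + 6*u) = (u + 3)/(u*(u + 1))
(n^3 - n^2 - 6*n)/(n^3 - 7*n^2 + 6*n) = (n^2 - n - 6)/(n^2 - 7*n + 6)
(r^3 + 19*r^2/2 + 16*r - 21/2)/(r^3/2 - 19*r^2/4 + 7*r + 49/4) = 2*(2*r^3 + 19*r^2 + 32*r - 21)/(2*r^3 - 19*r^2 + 28*r + 49)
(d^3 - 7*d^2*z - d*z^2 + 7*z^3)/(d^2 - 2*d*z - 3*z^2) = (-d^2 + 8*d*z - 7*z^2)/(-d + 3*z)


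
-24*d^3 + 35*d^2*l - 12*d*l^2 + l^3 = (-8*d + l)*(-3*d + l)*(-d + l)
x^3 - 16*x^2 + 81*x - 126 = (x - 7)*(x - 6)*(x - 3)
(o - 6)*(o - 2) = o^2 - 8*o + 12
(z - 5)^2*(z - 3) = z^3 - 13*z^2 + 55*z - 75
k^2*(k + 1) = k^3 + k^2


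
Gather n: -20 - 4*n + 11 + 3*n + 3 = -n - 6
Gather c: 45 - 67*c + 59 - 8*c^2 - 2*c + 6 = -8*c^2 - 69*c + 110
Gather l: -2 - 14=-16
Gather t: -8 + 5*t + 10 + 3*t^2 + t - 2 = 3*t^2 + 6*t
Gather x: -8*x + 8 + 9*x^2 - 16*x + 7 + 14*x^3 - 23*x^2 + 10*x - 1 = 14*x^3 - 14*x^2 - 14*x + 14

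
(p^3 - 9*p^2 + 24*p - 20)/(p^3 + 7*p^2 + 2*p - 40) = (p^2 - 7*p + 10)/(p^2 + 9*p + 20)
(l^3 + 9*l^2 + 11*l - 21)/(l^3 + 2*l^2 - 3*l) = (l + 7)/l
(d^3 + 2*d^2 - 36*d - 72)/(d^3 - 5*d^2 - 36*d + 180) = (d + 2)/(d - 5)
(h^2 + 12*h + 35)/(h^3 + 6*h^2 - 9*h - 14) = (h + 5)/(h^2 - h - 2)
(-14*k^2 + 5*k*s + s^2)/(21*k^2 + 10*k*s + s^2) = (-2*k + s)/(3*k + s)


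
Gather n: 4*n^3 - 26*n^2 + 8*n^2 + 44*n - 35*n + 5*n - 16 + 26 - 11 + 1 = 4*n^3 - 18*n^2 + 14*n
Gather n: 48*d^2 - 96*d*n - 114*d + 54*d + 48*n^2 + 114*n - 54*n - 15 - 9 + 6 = 48*d^2 - 60*d + 48*n^2 + n*(60 - 96*d) - 18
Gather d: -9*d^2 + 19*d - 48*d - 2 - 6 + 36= -9*d^2 - 29*d + 28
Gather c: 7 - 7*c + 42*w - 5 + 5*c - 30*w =-2*c + 12*w + 2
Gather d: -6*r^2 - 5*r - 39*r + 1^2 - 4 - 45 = -6*r^2 - 44*r - 48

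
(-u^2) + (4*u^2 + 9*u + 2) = 3*u^2 + 9*u + 2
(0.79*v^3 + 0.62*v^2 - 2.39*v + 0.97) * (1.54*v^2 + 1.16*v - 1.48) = 1.2166*v^5 + 1.8712*v^4 - 4.1306*v^3 - 2.1962*v^2 + 4.6624*v - 1.4356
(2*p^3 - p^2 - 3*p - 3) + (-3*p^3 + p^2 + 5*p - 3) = -p^3 + 2*p - 6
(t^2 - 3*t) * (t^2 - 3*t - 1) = t^4 - 6*t^3 + 8*t^2 + 3*t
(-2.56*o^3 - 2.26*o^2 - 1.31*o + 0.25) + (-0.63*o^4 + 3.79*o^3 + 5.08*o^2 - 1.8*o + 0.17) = -0.63*o^4 + 1.23*o^3 + 2.82*o^2 - 3.11*o + 0.42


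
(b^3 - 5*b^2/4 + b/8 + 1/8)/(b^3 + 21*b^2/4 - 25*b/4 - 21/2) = (8*b^3 - 10*b^2 + b + 1)/(2*(4*b^3 + 21*b^2 - 25*b - 42))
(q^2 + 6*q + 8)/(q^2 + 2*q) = (q + 4)/q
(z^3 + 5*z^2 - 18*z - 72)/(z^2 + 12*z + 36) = (z^2 - z - 12)/(z + 6)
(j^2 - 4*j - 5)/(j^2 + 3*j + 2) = (j - 5)/(j + 2)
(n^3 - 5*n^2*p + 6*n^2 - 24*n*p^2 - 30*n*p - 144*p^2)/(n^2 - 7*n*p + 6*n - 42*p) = (-n^2 + 5*n*p + 24*p^2)/(-n + 7*p)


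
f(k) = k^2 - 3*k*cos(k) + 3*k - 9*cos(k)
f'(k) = 3*k*sin(k) + 2*k + 9*sin(k) - 3*cos(k) + 3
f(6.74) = 39.42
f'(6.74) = 26.68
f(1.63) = 8.37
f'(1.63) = 20.30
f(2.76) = 31.93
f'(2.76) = 17.74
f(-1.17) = -4.28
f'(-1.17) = -5.57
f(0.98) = -2.75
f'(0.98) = 13.21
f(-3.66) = 0.70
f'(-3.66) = -2.70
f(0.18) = -8.81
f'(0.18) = 2.12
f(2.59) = 28.76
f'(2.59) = 19.52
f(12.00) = 142.03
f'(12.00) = 0.32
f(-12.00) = 130.78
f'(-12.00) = -38.02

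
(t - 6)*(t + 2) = t^2 - 4*t - 12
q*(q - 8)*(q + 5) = q^3 - 3*q^2 - 40*q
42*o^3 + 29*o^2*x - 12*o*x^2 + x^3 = (-7*o + x)*(-6*o + x)*(o + x)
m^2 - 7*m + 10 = (m - 5)*(m - 2)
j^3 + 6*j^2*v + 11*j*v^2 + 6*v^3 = (j + v)*(j + 2*v)*(j + 3*v)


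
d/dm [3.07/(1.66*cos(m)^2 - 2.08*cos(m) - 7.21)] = (10.1924*cos(m) - 6.3856)*sin(m)/(-1.66*cos(m)^2 + 2.08*cos(m) + 7.21)^2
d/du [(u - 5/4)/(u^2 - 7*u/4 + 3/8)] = 4*(-16*u^2 + 40*u - 29)/(64*u^4 - 224*u^3 + 244*u^2 - 84*u + 9)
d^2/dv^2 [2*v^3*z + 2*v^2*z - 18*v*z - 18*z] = 4*z*(3*v + 1)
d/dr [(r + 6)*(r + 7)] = 2*r + 13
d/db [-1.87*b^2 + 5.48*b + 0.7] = 5.48 - 3.74*b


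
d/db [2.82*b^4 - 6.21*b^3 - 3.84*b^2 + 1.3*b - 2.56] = 11.28*b^3 - 18.63*b^2 - 7.68*b + 1.3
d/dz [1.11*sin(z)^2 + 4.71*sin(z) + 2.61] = (2.22*sin(z) + 4.71)*cos(z)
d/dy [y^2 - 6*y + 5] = 2*y - 6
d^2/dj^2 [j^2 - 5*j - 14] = 2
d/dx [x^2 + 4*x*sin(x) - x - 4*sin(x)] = 4*x*cos(x) + 2*x - 4*sqrt(2)*cos(x + pi/4) - 1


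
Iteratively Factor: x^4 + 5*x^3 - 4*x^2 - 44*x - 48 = (x - 3)*(x^3 + 8*x^2 + 20*x + 16) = (x - 3)*(x + 4)*(x^2 + 4*x + 4) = (x - 3)*(x + 2)*(x + 4)*(x + 2)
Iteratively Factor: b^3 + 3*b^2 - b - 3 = (b + 1)*(b^2 + 2*b - 3) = (b + 1)*(b + 3)*(b - 1)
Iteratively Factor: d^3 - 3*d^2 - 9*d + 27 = (d - 3)*(d^2 - 9) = (d - 3)*(d + 3)*(d - 3)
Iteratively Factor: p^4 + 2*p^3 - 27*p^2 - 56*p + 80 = (p - 1)*(p^3 + 3*p^2 - 24*p - 80) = (p - 1)*(p + 4)*(p^2 - p - 20) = (p - 1)*(p + 4)^2*(p - 5)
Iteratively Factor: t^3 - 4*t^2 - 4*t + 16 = (t - 2)*(t^2 - 2*t - 8) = (t - 4)*(t - 2)*(t + 2)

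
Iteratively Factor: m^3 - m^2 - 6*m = (m - 3)*(m^2 + 2*m) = (m - 3)*(m + 2)*(m)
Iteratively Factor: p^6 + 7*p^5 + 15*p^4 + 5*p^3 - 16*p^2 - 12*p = (p + 1)*(p^5 + 6*p^4 + 9*p^3 - 4*p^2 - 12*p) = (p + 1)*(p + 2)*(p^4 + 4*p^3 + p^2 - 6*p) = (p - 1)*(p + 1)*(p + 2)*(p^3 + 5*p^2 + 6*p) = p*(p - 1)*(p + 1)*(p + 2)*(p^2 + 5*p + 6) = p*(p - 1)*(p + 1)*(p + 2)*(p + 3)*(p + 2)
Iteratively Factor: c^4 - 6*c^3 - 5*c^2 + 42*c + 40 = (c + 2)*(c^3 - 8*c^2 + 11*c + 20) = (c - 4)*(c + 2)*(c^2 - 4*c - 5) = (c - 5)*(c - 4)*(c + 2)*(c + 1)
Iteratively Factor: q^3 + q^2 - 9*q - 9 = (q + 3)*(q^2 - 2*q - 3) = (q + 1)*(q + 3)*(q - 3)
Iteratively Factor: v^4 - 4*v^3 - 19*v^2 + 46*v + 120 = (v + 2)*(v^3 - 6*v^2 - 7*v + 60) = (v - 4)*(v + 2)*(v^2 - 2*v - 15) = (v - 5)*(v - 4)*(v + 2)*(v + 3)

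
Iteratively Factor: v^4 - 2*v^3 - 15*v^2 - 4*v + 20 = (v + 2)*(v^3 - 4*v^2 - 7*v + 10) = (v - 5)*(v + 2)*(v^2 + v - 2) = (v - 5)*(v - 1)*(v + 2)*(v + 2)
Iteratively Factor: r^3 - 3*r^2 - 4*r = (r + 1)*(r^2 - 4*r) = r*(r + 1)*(r - 4)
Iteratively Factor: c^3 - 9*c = (c + 3)*(c^2 - 3*c) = c*(c + 3)*(c - 3)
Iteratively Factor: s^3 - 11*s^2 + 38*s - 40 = (s - 2)*(s^2 - 9*s + 20) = (s - 5)*(s - 2)*(s - 4)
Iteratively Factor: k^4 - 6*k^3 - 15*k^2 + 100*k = (k - 5)*(k^3 - k^2 - 20*k) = k*(k - 5)*(k^2 - k - 20) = k*(k - 5)^2*(k + 4)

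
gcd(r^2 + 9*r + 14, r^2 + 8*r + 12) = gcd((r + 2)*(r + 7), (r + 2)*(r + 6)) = r + 2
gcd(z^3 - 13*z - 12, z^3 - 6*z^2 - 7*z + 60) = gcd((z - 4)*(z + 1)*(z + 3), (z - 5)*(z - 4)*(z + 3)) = z^2 - z - 12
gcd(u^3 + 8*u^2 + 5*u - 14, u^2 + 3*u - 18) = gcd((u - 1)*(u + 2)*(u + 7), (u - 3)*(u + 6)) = 1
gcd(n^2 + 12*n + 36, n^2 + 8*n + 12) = n + 6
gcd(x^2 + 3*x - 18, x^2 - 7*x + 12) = x - 3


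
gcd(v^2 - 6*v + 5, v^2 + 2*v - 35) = v - 5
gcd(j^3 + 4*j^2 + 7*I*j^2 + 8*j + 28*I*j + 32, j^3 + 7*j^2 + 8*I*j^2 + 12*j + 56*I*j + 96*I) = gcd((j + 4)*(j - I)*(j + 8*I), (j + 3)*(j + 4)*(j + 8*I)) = j^2 + j*(4 + 8*I) + 32*I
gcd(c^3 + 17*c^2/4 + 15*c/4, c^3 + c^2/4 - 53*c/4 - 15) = c^2 + 17*c/4 + 15/4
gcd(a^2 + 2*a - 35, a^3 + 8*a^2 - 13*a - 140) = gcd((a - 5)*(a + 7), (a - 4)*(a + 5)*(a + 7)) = a + 7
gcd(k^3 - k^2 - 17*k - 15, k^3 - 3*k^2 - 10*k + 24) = k + 3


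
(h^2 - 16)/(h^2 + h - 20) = (h + 4)/(h + 5)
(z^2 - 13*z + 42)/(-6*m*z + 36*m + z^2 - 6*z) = (z - 7)/(-6*m + z)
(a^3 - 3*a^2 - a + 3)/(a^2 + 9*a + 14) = (a^3 - 3*a^2 - a + 3)/(a^2 + 9*a + 14)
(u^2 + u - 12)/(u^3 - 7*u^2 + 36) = (u + 4)/(u^2 - 4*u - 12)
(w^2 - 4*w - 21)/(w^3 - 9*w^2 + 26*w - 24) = (w^2 - 4*w - 21)/(w^3 - 9*w^2 + 26*w - 24)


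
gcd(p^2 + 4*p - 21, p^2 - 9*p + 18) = p - 3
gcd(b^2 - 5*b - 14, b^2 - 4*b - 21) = b - 7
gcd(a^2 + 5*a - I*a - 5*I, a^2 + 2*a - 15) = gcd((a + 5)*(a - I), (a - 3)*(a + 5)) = a + 5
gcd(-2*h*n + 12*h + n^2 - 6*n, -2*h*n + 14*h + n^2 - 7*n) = 2*h - n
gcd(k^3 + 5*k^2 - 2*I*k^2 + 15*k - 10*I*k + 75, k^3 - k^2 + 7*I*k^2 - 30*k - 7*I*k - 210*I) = k + 5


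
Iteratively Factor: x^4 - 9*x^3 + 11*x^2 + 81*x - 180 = (x - 3)*(x^3 - 6*x^2 - 7*x + 60) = (x - 4)*(x - 3)*(x^2 - 2*x - 15) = (x - 5)*(x - 4)*(x - 3)*(x + 3)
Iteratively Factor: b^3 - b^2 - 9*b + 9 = (b - 1)*(b^2 - 9) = (b - 3)*(b - 1)*(b + 3)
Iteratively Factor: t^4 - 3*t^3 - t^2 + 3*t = (t - 3)*(t^3 - t) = (t - 3)*(t - 1)*(t^2 + t) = t*(t - 3)*(t - 1)*(t + 1)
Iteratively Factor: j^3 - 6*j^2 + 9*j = (j - 3)*(j^2 - 3*j) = (j - 3)^2*(j)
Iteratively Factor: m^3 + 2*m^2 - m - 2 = (m + 1)*(m^2 + m - 2) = (m + 1)*(m + 2)*(m - 1)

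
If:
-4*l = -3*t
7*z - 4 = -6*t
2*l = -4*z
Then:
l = 8/9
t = 32/27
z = -4/9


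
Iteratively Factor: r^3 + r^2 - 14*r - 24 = (r - 4)*(r^2 + 5*r + 6) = (r - 4)*(r + 2)*(r + 3)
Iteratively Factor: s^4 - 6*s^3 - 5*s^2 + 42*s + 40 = (s - 5)*(s^3 - s^2 - 10*s - 8) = (s - 5)*(s + 2)*(s^2 - 3*s - 4) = (s - 5)*(s - 4)*(s + 2)*(s + 1)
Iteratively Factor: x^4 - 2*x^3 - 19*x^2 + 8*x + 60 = (x - 5)*(x^3 + 3*x^2 - 4*x - 12) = (x - 5)*(x - 2)*(x^2 + 5*x + 6) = (x - 5)*(x - 2)*(x + 3)*(x + 2)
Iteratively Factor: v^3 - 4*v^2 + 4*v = (v)*(v^2 - 4*v + 4) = v*(v - 2)*(v - 2)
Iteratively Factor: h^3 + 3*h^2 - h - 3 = (h + 1)*(h^2 + 2*h - 3) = (h + 1)*(h + 3)*(h - 1)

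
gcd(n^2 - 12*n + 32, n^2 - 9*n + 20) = n - 4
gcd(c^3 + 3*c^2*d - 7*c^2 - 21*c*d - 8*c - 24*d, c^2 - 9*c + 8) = c - 8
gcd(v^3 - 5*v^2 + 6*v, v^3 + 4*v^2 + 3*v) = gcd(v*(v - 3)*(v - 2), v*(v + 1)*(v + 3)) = v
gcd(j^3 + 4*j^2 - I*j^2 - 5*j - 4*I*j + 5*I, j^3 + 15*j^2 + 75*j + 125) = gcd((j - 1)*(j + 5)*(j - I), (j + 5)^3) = j + 5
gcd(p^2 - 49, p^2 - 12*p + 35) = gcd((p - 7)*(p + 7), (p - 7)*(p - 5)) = p - 7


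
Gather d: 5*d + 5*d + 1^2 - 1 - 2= 10*d - 2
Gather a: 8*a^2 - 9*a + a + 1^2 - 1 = 8*a^2 - 8*a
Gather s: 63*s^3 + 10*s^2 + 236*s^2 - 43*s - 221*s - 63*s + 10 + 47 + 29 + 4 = 63*s^3 + 246*s^2 - 327*s + 90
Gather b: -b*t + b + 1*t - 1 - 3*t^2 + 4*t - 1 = b*(1 - t) - 3*t^2 + 5*t - 2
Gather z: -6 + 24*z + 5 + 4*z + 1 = 28*z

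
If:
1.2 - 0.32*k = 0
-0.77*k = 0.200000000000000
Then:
No Solution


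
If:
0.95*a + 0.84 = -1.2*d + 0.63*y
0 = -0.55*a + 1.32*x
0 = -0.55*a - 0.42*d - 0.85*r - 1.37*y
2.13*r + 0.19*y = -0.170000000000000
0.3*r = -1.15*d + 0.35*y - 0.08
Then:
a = -0.74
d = 0.06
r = -0.11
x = -0.31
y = 0.34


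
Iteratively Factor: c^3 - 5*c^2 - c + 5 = (c - 5)*(c^2 - 1) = (c - 5)*(c + 1)*(c - 1)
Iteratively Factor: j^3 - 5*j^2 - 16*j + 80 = (j + 4)*(j^2 - 9*j + 20) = (j - 4)*(j + 4)*(j - 5)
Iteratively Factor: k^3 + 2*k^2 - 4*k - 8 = (k + 2)*(k^2 - 4) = (k + 2)^2*(k - 2)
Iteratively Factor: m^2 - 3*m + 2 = (m - 1)*(m - 2)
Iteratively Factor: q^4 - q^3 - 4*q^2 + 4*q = (q)*(q^3 - q^2 - 4*q + 4) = q*(q - 1)*(q^2 - 4) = q*(q - 2)*(q - 1)*(q + 2)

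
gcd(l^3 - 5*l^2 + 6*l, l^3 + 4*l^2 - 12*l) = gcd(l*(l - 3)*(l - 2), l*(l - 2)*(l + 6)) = l^2 - 2*l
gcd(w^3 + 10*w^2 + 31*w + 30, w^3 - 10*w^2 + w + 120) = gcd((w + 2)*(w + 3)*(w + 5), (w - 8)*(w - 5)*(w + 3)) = w + 3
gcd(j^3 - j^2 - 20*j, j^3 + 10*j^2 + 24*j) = j^2 + 4*j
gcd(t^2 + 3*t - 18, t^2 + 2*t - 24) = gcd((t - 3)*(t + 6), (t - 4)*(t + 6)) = t + 6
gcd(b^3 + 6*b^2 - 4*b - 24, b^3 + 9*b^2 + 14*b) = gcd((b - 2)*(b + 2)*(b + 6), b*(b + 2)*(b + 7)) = b + 2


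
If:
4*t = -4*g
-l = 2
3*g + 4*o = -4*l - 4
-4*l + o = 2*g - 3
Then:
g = 48/11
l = -2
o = -25/11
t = -48/11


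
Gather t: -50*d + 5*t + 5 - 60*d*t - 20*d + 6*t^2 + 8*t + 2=-70*d + 6*t^2 + t*(13 - 60*d) + 7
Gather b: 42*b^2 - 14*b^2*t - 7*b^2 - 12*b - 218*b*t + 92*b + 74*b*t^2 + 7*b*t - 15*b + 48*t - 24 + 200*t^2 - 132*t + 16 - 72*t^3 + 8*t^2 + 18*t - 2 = b^2*(35 - 14*t) + b*(74*t^2 - 211*t + 65) - 72*t^3 + 208*t^2 - 66*t - 10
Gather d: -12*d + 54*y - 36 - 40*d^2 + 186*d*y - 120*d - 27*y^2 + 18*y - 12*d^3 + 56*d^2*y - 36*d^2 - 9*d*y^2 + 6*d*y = -12*d^3 + d^2*(56*y - 76) + d*(-9*y^2 + 192*y - 132) - 27*y^2 + 72*y - 36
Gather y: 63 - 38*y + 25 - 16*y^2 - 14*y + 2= -16*y^2 - 52*y + 90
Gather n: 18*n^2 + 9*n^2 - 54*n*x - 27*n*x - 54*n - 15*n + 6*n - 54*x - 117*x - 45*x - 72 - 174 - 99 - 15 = 27*n^2 + n*(-81*x - 63) - 216*x - 360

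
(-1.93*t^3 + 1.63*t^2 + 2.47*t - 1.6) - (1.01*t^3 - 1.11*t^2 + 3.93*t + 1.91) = -2.94*t^3 + 2.74*t^2 - 1.46*t - 3.51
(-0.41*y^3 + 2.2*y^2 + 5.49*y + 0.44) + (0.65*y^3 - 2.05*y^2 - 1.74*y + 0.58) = 0.24*y^3 + 0.15*y^2 + 3.75*y + 1.02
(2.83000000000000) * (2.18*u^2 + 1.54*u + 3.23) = 6.1694*u^2 + 4.3582*u + 9.1409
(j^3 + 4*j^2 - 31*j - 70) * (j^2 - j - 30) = j^5 + 3*j^4 - 65*j^3 - 159*j^2 + 1000*j + 2100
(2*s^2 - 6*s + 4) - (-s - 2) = 2*s^2 - 5*s + 6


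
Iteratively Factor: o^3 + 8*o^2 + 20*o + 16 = (o + 4)*(o^2 + 4*o + 4) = (o + 2)*(o + 4)*(o + 2)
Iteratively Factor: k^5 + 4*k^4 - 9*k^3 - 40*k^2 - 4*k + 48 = (k + 2)*(k^4 + 2*k^3 - 13*k^2 - 14*k + 24) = (k - 3)*(k + 2)*(k^3 + 5*k^2 + 2*k - 8) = (k - 3)*(k + 2)*(k + 4)*(k^2 + k - 2) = (k - 3)*(k - 1)*(k + 2)*(k + 4)*(k + 2)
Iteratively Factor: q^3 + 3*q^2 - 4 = (q + 2)*(q^2 + q - 2) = (q + 2)^2*(q - 1)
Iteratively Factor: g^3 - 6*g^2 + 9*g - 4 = (g - 1)*(g^2 - 5*g + 4) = (g - 1)^2*(g - 4)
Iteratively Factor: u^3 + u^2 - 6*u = (u)*(u^2 + u - 6) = u*(u + 3)*(u - 2)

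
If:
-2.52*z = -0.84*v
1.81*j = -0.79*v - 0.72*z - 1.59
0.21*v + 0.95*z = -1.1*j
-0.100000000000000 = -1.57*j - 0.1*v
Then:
No Solution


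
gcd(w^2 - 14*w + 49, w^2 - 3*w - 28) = w - 7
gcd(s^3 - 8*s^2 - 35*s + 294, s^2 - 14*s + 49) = s^2 - 14*s + 49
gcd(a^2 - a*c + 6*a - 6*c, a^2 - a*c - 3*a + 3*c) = a - c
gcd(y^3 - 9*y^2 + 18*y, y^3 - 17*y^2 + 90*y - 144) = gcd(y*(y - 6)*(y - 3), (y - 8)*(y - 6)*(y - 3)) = y^2 - 9*y + 18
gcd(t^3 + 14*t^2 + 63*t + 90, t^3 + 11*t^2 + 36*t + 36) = t^2 + 9*t + 18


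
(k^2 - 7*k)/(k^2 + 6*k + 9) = k*(k - 7)/(k^2 + 6*k + 9)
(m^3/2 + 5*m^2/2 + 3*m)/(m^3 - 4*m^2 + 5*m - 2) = m*(m^2 + 5*m + 6)/(2*(m^3 - 4*m^2 + 5*m - 2))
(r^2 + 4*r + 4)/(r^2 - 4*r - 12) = (r + 2)/(r - 6)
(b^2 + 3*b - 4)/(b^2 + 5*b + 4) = (b - 1)/(b + 1)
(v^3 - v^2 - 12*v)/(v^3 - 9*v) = (v - 4)/(v - 3)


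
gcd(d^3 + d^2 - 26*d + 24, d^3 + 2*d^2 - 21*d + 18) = d^2 + 5*d - 6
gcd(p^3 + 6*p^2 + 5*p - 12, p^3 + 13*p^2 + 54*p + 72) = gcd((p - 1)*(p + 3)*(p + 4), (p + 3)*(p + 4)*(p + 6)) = p^2 + 7*p + 12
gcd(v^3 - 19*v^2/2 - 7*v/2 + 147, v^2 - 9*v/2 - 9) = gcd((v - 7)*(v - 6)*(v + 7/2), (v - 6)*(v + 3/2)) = v - 6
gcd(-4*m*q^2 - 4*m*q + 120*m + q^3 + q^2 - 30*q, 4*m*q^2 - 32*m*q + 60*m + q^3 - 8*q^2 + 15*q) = q - 5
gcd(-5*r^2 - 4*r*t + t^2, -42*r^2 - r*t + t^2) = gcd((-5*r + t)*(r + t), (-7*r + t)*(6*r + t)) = 1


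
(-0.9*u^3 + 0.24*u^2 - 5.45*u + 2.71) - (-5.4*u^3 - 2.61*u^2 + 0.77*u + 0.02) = 4.5*u^3 + 2.85*u^2 - 6.22*u + 2.69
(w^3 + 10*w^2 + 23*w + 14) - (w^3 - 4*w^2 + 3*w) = 14*w^2 + 20*w + 14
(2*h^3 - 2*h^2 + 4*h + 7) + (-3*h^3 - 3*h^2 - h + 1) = -h^3 - 5*h^2 + 3*h + 8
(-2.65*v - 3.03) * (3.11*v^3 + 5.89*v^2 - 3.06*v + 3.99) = -8.2415*v^4 - 25.0318*v^3 - 9.7377*v^2 - 1.3017*v - 12.0897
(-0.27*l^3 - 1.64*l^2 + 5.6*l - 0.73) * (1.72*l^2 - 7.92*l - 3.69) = -0.4644*l^5 - 0.682399999999999*l^4 + 23.6171*l^3 - 39.556*l^2 - 14.8824*l + 2.6937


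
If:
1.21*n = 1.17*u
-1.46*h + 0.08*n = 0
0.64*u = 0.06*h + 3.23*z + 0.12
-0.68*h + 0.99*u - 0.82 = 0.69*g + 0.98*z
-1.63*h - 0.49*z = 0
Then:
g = -1.03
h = 0.01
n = 0.10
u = 0.10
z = -0.02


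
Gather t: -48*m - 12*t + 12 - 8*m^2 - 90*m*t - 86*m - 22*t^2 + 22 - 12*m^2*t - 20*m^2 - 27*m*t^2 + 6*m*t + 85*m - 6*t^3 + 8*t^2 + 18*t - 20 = -28*m^2 - 49*m - 6*t^3 + t^2*(-27*m - 14) + t*(-12*m^2 - 84*m + 6) + 14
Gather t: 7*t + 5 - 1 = 7*t + 4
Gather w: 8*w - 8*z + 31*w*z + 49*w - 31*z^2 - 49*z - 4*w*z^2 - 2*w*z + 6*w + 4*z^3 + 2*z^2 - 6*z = w*(-4*z^2 + 29*z + 63) + 4*z^3 - 29*z^2 - 63*z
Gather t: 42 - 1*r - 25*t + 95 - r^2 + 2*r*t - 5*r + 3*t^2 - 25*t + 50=-r^2 - 6*r + 3*t^2 + t*(2*r - 50) + 187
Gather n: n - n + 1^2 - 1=0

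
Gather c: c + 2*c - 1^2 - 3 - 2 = 3*c - 6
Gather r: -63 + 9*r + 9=9*r - 54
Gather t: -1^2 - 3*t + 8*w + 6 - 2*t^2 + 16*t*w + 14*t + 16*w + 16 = -2*t^2 + t*(16*w + 11) + 24*w + 21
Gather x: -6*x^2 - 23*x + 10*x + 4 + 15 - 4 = -6*x^2 - 13*x + 15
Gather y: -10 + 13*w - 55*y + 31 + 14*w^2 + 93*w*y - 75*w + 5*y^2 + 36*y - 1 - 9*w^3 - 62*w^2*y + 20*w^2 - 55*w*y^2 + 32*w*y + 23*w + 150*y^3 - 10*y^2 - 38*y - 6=-9*w^3 + 34*w^2 - 39*w + 150*y^3 + y^2*(-55*w - 5) + y*(-62*w^2 + 125*w - 57) + 14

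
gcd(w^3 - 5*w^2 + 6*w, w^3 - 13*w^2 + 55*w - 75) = w - 3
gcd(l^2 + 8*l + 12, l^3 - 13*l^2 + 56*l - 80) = 1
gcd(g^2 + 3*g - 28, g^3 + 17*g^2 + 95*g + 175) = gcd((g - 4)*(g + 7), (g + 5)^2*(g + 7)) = g + 7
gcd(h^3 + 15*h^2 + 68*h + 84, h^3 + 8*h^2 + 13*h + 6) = h + 6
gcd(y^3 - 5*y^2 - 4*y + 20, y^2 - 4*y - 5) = y - 5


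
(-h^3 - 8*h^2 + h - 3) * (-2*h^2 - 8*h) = 2*h^5 + 24*h^4 + 62*h^3 - 2*h^2 + 24*h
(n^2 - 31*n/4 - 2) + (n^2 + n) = 2*n^2 - 27*n/4 - 2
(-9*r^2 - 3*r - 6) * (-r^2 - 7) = 9*r^4 + 3*r^3 + 69*r^2 + 21*r + 42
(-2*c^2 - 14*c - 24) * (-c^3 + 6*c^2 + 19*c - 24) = 2*c^5 + 2*c^4 - 98*c^3 - 362*c^2 - 120*c + 576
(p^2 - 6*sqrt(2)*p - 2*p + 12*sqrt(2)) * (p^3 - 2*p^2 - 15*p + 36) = p^5 - 6*sqrt(2)*p^4 - 4*p^4 - 11*p^3 + 24*sqrt(2)*p^3 + 66*p^2 + 66*sqrt(2)*p^2 - 396*sqrt(2)*p - 72*p + 432*sqrt(2)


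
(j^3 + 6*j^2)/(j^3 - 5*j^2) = (j + 6)/(j - 5)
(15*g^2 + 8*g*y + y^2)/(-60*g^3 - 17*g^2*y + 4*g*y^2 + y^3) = 1/(-4*g + y)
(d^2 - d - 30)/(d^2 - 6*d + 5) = (d^2 - d - 30)/(d^2 - 6*d + 5)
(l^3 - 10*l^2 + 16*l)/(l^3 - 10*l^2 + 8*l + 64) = l*(l - 2)/(l^2 - 2*l - 8)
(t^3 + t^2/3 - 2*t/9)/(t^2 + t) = (t^2 + t/3 - 2/9)/(t + 1)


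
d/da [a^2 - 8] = 2*a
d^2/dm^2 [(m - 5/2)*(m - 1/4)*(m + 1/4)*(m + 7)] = 12*m^2 + 27*m - 281/8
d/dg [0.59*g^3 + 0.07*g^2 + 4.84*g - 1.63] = 1.77*g^2 + 0.14*g + 4.84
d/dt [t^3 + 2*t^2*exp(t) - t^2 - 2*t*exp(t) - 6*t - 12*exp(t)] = 2*t^2*exp(t) + 3*t^2 + 2*t*exp(t) - 2*t - 14*exp(t) - 6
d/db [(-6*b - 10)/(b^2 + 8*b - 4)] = 2*(3*b^2 + 10*b + 52)/(b^4 + 16*b^3 + 56*b^2 - 64*b + 16)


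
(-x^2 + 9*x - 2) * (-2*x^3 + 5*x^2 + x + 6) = 2*x^5 - 23*x^4 + 48*x^3 - 7*x^2 + 52*x - 12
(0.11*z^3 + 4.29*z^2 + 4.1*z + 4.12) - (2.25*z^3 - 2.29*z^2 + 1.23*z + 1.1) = -2.14*z^3 + 6.58*z^2 + 2.87*z + 3.02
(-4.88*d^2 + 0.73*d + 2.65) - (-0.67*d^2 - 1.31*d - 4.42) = -4.21*d^2 + 2.04*d + 7.07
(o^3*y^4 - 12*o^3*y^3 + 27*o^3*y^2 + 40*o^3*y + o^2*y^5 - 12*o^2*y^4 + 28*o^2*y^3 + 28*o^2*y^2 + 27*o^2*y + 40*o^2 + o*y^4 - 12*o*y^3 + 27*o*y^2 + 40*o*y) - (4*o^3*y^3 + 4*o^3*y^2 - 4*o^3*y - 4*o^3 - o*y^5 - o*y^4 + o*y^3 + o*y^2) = o^3*y^4 - 16*o^3*y^3 + 23*o^3*y^2 + 44*o^3*y + 4*o^3 + o^2*y^5 - 12*o^2*y^4 + 28*o^2*y^3 + 28*o^2*y^2 + 27*o^2*y + 40*o^2 + o*y^5 + 2*o*y^4 - 13*o*y^3 + 26*o*y^2 + 40*o*y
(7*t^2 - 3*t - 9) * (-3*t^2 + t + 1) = -21*t^4 + 16*t^3 + 31*t^2 - 12*t - 9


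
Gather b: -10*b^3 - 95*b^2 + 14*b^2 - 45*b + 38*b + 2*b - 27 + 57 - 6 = -10*b^3 - 81*b^2 - 5*b + 24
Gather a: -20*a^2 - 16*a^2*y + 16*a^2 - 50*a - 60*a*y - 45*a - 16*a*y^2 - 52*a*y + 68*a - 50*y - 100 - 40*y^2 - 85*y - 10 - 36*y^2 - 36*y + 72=a^2*(-16*y - 4) + a*(-16*y^2 - 112*y - 27) - 76*y^2 - 171*y - 38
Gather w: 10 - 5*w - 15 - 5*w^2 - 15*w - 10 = -5*w^2 - 20*w - 15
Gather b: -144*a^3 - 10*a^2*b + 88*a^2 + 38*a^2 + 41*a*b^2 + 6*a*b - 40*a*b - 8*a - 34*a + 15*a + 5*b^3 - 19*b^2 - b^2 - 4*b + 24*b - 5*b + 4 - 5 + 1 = -144*a^3 + 126*a^2 - 27*a + 5*b^3 + b^2*(41*a - 20) + b*(-10*a^2 - 34*a + 15)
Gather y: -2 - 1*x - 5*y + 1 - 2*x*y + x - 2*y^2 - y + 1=-2*y^2 + y*(-2*x - 6)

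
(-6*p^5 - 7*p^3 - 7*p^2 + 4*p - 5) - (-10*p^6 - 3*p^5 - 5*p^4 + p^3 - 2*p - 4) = 10*p^6 - 3*p^5 + 5*p^4 - 8*p^3 - 7*p^2 + 6*p - 1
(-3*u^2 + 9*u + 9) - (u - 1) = -3*u^2 + 8*u + 10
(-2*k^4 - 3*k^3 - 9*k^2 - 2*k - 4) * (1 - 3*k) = 6*k^5 + 7*k^4 + 24*k^3 - 3*k^2 + 10*k - 4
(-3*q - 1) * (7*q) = -21*q^2 - 7*q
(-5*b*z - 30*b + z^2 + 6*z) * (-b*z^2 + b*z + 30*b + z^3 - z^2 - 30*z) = 5*b^2*z^3 + 25*b^2*z^2 - 180*b^2*z - 900*b^2 - 6*b*z^4 - 30*b*z^3 + 216*b*z^2 + 1080*b*z + z^5 + 5*z^4 - 36*z^3 - 180*z^2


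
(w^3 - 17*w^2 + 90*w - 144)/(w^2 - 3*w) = w - 14 + 48/w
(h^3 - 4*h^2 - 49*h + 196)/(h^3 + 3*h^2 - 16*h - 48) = (h^2 - 49)/(h^2 + 7*h + 12)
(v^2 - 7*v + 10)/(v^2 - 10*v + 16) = (v - 5)/(v - 8)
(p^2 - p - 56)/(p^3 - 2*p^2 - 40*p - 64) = (p + 7)/(p^2 + 6*p + 8)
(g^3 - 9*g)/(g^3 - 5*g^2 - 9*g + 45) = g/(g - 5)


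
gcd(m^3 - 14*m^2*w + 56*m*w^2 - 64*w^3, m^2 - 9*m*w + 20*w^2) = -m + 4*w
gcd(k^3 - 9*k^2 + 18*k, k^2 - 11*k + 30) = k - 6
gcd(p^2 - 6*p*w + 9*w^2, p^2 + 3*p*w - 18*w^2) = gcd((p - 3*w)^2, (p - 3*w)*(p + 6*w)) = p - 3*w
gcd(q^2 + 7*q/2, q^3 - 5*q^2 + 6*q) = q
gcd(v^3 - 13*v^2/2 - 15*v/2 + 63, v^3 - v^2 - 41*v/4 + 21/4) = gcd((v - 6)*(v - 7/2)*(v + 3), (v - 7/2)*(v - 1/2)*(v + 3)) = v^2 - v/2 - 21/2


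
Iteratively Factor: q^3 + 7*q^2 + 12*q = (q + 3)*(q^2 + 4*q) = (q + 3)*(q + 4)*(q)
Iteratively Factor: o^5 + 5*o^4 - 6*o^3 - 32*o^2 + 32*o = (o + 4)*(o^4 + o^3 - 10*o^2 + 8*o) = (o - 1)*(o + 4)*(o^3 + 2*o^2 - 8*o) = (o - 1)*(o + 4)^2*(o^2 - 2*o) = o*(o - 1)*(o + 4)^2*(o - 2)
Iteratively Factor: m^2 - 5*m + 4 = (m - 4)*(m - 1)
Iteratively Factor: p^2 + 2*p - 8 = (p - 2)*(p + 4)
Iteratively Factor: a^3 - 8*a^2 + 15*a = (a - 5)*(a^2 - 3*a) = a*(a - 5)*(a - 3)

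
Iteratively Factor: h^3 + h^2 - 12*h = (h)*(h^2 + h - 12) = h*(h - 3)*(h + 4)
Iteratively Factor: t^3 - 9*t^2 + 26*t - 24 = (t - 3)*(t^2 - 6*t + 8) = (t - 4)*(t - 3)*(t - 2)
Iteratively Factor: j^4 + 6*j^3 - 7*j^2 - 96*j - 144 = (j - 4)*(j^3 + 10*j^2 + 33*j + 36) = (j - 4)*(j + 3)*(j^2 + 7*j + 12) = (j - 4)*(j + 3)^2*(j + 4)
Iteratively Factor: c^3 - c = (c - 1)*(c^2 + c) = c*(c - 1)*(c + 1)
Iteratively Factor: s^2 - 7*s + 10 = (s - 2)*(s - 5)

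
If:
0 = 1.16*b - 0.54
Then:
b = 0.47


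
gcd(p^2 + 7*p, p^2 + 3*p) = p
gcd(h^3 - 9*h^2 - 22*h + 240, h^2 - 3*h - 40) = h^2 - 3*h - 40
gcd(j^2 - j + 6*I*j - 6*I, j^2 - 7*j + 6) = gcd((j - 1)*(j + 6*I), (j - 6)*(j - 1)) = j - 1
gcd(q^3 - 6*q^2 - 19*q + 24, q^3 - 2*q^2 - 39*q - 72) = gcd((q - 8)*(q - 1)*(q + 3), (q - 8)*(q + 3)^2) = q^2 - 5*q - 24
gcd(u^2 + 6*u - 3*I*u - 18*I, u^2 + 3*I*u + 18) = u - 3*I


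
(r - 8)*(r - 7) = r^2 - 15*r + 56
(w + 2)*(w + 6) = w^2 + 8*w + 12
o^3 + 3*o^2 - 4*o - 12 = (o - 2)*(o + 2)*(o + 3)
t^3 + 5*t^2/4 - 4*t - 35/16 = (t - 7/4)*(t + 1/2)*(t + 5/2)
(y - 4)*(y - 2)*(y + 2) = y^3 - 4*y^2 - 4*y + 16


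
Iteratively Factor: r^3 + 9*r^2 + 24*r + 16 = (r + 4)*(r^2 + 5*r + 4) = (r + 4)^2*(r + 1)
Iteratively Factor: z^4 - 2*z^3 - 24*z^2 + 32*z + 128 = (z - 4)*(z^3 + 2*z^2 - 16*z - 32) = (z - 4)*(z + 2)*(z^2 - 16) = (z - 4)^2*(z + 2)*(z + 4)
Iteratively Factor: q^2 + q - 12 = (q - 3)*(q + 4)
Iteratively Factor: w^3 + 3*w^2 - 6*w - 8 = (w + 4)*(w^2 - w - 2) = (w + 1)*(w + 4)*(w - 2)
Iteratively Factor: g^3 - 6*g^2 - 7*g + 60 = (g + 3)*(g^2 - 9*g + 20) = (g - 5)*(g + 3)*(g - 4)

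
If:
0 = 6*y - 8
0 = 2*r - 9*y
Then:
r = 6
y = 4/3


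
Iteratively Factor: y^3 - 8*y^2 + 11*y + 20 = (y - 5)*(y^2 - 3*y - 4) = (y - 5)*(y + 1)*(y - 4)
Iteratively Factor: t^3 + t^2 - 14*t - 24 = (t + 3)*(t^2 - 2*t - 8) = (t + 2)*(t + 3)*(t - 4)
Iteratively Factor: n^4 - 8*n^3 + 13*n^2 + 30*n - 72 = (n - 4)*(n^3 - 4*n^2 - 3*n + 18) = (n - 4)*(n + 2)*(n^2 - 6*n + 9) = (n - 4)*(n - 3)*(n + 2)*(n - 3)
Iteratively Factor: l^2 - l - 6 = (l + 2)*(l - 3)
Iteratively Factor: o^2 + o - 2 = (o + 2)*(o - 1)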